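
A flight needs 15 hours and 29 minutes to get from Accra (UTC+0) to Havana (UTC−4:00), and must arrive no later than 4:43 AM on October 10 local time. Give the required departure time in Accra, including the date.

Target arrival in UTC: 4:43 AM + 4:00 = 8:43 AM on Oct 10.
Subtract 15 hours and 29 minutes → departure 5:14 PM UTC on Oct 9.
Accra is UTC+0, so departure is 5:14 PM on Oct 9.

5:14 PM on October 9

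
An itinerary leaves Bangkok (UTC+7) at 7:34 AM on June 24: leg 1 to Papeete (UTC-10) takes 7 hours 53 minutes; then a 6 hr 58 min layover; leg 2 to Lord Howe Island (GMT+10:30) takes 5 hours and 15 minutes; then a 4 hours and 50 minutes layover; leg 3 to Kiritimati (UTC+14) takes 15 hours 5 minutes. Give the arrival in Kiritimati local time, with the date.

6:35 AM on June 26

Convert departure to UTC: 7:34 AM − 7:00 = 12:34 AM UTC on Jun 24.
Add 7 hours 53 minutes leg 1 → 8:27 AM UTC.
Add 6 hours 58 minutes layover in Papeete → 3:25 PM UTC.
Add 5 hours and 15 minutes leg 2 → 8:40 PM UTC.
Add 4 hours and 50 minutes layover in Lord Howe Island → 1:30 AM UTC (Jun 25).
Add 15 hours and 5 minutes leg 3 → 4:35 PM UTC.
Kiritimati is UTC+14:00, so local arrival = 4:35 PM + 14:00 = 6:35 AM on Jun 26.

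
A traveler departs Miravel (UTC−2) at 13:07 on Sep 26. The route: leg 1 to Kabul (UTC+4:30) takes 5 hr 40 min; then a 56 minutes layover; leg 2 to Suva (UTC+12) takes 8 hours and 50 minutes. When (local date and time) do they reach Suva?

18:33 on Sep 27

Convert departure to UTC: 13:07 + 2:00 = 15:07 UTC on Sep 26.
Add 5 hours 40 minutes leg 1 → 20:47 UTC.
Add 56 minutes layover in Kabul → 21:43 UTC.
Add 8 hours 50 minutes leg 2 → 06:33 UTC (Sep 27).
Suva is UTC+12:00, so local arrival = 06:33 + 12:00 = 18:33 on Sep 27.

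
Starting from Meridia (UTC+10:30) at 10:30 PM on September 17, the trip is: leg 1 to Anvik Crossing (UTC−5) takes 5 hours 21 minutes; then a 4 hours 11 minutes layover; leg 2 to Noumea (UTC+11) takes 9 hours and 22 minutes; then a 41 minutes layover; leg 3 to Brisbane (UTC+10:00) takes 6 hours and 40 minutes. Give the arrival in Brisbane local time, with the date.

Convert departure to UTC: 10:30 PM − 10:30 = 12:00 PM UTC on Sep 17.
Add 5 hours and 21 minutes leg 1 → 5:21 PM UTC.
Add 4 hours 11 minutes layover in Anvik Crossing → 9:32 PM UTC.
Add 9 hours 22 minutes leg 2 → 6:54 AM UTC (Sep 18).
Add 41 minutes layover in Noumea → 7:35 AM UTC.
Add 6 hours and 40 minutes leg 3 → 2:15 PM UTC.
Brisbane is UTC+10:00, so local arrival = 2:15 PM + 10:00 = 12:15 AM on Sep 19.

12:15 AM on Sep 19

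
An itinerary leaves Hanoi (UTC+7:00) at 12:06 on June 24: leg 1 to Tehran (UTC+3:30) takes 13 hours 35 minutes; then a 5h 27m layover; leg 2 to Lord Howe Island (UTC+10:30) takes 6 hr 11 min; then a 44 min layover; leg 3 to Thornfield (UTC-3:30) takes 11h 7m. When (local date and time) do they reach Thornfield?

14:40 on Jun 25

Convert departure to UTC: 12:06 − 7:00 = 05:06 UTC on Jun 24.
Add 13 hours and 35 minutes leg 1 → 18:41 UTC.
Add 5 hours 27 minutes layover in Tehran → 00:08 UTC (Jun 25).
Add 6 hours and 11 minutes leg 2 → 06:19 UTC.
Add 44 minutes layover in Lord Howe Island → 07:03 UTC.
Add 11 hours and 7 minutes leg 3 → 18:10 UTC.
Thornfield is UTC−3:30, so local arrival = 18:10 − 3:30 = 14:40 on Jun 25.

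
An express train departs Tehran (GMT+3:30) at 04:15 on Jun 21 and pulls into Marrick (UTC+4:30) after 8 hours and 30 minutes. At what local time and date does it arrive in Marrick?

13:45 on June 21

Convert departure to UTC: 04:15 − 3:30 = 00:45 UTC on Jun 21.
Add 8 hours 30 minutes travel time → 09:15 UTC.
Marrick is UTC+4:30, so local arrival = 09:15 + 4:30 = 13:45 on Jun 21.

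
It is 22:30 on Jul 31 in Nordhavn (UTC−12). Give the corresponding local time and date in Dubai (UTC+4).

In UTC: 22:30 + 12:00 = 10:30 on Aug 1.
Dubai is UTC+4:00: 10:30 + 4:00 = 14:30 on Aug 1.

14:30 on Aug 1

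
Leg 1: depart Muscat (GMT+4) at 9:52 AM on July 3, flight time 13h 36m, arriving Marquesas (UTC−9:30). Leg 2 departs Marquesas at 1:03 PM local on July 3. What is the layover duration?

Convert departure to UTC: 9:52 AM − 4:00 = 5:52 AM UTC on Jul 3.
Add 13 hours 36 minutes flight time → 7:28 PM UTC.
Marquesas is UTC−9:30, so local arrival = 7:28 PM − 9:30 = 9:58 AM on Jul 3.
Layover = 1:03 PM − 9:58 AM = 3 hours 5 minutes.

3 hours 5 minutes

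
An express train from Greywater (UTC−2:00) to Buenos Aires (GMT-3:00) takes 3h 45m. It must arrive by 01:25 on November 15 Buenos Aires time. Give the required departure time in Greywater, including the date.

Target arrival in UTC: 01:25 + 3:00 = 04:25 on Nov 15.
Subtract 3 hours and 45 minutes → departure 00:40 UTC on Nov 15.
Greywater is UTC−2:00: 00:40 − 2:00 = 22:40 on Nov 14.

22:40 on November 14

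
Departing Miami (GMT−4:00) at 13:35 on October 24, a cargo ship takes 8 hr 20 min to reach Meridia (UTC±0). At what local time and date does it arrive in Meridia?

01:55 on October 25

Meridia is 4:00 ahead of Miami.
After 8 hours and 20 minutes it is 21:55 in Miami.
Shift by the zone difference: 21:55 + 4:00 = 01:55 on Oct 25 in Meridia.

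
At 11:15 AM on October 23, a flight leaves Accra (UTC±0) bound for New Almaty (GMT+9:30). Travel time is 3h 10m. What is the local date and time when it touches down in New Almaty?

11:55 PM on October 23

Accra is at UTC+0, so departure is already 11:15 AM UTC on Oct 23.
Add 3 hours 10 minutes travel time → 2:25 PM UTC.
New Almaty is UTC+9:30, so local arrival = 2:25 PM + 9:30 = 11:55 PM on Oct 23.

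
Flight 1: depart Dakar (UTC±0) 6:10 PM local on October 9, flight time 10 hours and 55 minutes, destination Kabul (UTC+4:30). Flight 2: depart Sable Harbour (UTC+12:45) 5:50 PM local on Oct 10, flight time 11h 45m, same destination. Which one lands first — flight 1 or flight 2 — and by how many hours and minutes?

Flight 1 departs at 6:10 PM UTC (Oct 9).
+10 hours 55 minutes → arrive 5:05 AM UTC on Oct 10.
Flight 2 in UTC: 5:50 PM − 12:45 = 5:05 AM on Oct 10.
+11 hours and 45 minutes → arrive 4:50 PM UTC on Oct 10.
Flight 1 lands earlier by 11 hours 45 minutes.

the first, by 11 hours 45 minutes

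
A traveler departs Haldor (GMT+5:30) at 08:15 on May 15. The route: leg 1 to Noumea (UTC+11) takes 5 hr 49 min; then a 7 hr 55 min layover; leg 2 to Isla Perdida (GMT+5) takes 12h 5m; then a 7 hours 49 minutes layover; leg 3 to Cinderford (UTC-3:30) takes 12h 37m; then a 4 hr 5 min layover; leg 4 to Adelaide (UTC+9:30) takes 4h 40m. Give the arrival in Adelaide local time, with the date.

19:15 on May 17

Convert departure to UTC: 08:15 − 5:30 = 02:45 UTC on May 15.
Add 5 hours 49 minutes leg 1 → 08:34 UTC.
Add 7 hours 55 minutes layover in Noumea → 16:29 UTC.
Add 12 hours 5 minutes leg 2 → 04:34 UTC (May 16).
Add 7 hours 49 minutes layover in Isla Perdida → 12:23 UTC.
Add 12 hours and 37 minutes leg 3 → 01:00 UTC (May 17).
Add 4 hours and 5 minutes layover in Cinderford → 05:05 UTC.
Add 4 hours and 40 minutes leg 4 → 09:45 UTC.
Adelaide is UTC+9:30, so local arrival = 09:45 + 9:30 = 19:15 on May 17.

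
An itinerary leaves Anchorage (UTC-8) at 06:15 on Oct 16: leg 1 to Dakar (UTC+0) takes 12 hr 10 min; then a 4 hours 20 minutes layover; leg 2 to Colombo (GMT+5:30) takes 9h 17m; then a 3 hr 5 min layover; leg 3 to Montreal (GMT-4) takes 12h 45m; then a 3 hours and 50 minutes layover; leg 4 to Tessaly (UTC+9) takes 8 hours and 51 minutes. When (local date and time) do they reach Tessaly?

Convert departure to UTC: 06:15 + 8:00 = 14:15 UTC on Oct 16.
Add 12 hours and 10 minutes leg 1 → 02:25 UTC (Oct 17).
Add 4 hours and 20 minutes layover in Dakar → 06:45 UTC.
Add 9 hours 17 minutes leg 2 → 16:02 UTC.
Add 3 hours 5 minutes layover in Colombo → 19:07 UTC.
Add 12 hours 45 minutes leg 3 → 07:52 UTC (Oct 18).
Add 3 hours 50 minutes layover in Montreal → 11:42 UTC.
Add 8 hours and 51 minutes leg 4 → 20:33 UTC.
Tessaly is UTC+9:00, so local arrival = 20:33 + 9:00 = 05:33 on Oct 19.

05:33 on Oct 19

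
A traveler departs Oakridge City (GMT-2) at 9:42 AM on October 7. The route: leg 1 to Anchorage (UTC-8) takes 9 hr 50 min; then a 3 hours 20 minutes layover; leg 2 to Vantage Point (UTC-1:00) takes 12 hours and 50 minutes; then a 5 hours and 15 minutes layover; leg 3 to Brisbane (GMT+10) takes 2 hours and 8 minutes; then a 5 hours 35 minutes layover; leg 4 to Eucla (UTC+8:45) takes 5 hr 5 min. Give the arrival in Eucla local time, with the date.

Convert departure to UTC: 9:42 AM + 2:00 = 11:42 AM UTC on Oct 7.
Add 9 hours 50 minutes leg 1 → 9:32 PM UTC.
Add 3 hours 20 minutes layover in Anchorage → 12:52 AM UTC (Oct 8).
Add 12 hours 50 minutes leg 2 → 1:42 PM UTC.
Add 5 hours and 15 minutes layover in Vantage Point → 6:57 PM UTC.
Add 2 hours 8 minutes leg 3 → 9:05 PM UTC.
Add 5 hours and 35 minutes layover in Brisbane → 2:40 AM UTC (Oct 9).
Add 5 hours 5 minutes leg 4 → 7:45 AM UTC.
Eucla is UTC+8:45, so local arrival = 7:45 AM + 8:45 = 4:30 PM on Oct 9.

4:30 PM on October 9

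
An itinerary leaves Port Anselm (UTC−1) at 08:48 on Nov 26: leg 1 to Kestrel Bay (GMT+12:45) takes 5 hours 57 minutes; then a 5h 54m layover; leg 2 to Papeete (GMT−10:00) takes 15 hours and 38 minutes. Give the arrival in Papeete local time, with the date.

03:17 on November 27

Convert departure to UTC: 08:48 + 1:00 = 09:48 UTC on Nov 26.
Add 5 hours and 57 minutes leg 1 → 15:45 UTC.
Add 5 hours 54 minutes layover in Kestrel Bay → 21:39 UTC.
Add 15 hours and 38 minutes leg 2 → 13:17 UTC (Nov 27).
Papeete is UTC−10:00, so local arrival = 13:17 − 10:00 = 03:17 on Nov 27.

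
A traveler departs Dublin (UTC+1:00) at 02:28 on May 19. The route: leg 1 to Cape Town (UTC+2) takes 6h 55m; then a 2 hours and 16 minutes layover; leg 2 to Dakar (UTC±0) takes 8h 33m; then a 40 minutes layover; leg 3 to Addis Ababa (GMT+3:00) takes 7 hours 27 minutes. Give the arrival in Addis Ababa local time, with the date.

06:19 on May 20

Convert departure to UTC: 02:28 − 1:00 = 01:28 UTC on May 19.
Add 6 hours 55 minutes leg 1 → 08:23 UTC.
Add 2 hours and 16 minutes layover in Cape Town → 10:39 UTC.
Add 8 hours and 33 minutes leg 2 → 19:12 UTC.
Add 40 minutes layover in Dakar → 19:52 UTC.
Add 7 hours 27 minutes leg 3 → 03:19 UTC (May 20).
Addis Ababa is UTC+3:00, so local arrival = 03:19 + 3:00 = 06:19 on May 20.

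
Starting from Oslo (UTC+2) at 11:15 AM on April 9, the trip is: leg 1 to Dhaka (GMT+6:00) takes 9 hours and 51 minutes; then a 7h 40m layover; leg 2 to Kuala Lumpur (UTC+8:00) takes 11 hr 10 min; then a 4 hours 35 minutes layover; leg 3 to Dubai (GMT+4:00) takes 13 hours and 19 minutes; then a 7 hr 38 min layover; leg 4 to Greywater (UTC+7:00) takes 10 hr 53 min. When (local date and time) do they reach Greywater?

9:21 AM on Apr 12

Convert departure to UTC: 11:15 AM − 2:00 = 9:15 AM UTC on Apr 9.
Add 9 hours 51 minutes leg 1 → 7:06 PM UTC.
Add 7 hours 40 minutes layover in Dhaka → 2:46 AM UTC (Apr 10).
Add 11 hours and 10 minutes leg 2 → 1:56 PM UTC.
Add 4 hours 35 minutes layover in Kuala Lumpur → 6:31 PM UTC.
Add 13 hours and 19 minutes leg 3 → 7:50 AM UTC (Apr 11).
Add 7 hours and 38 minutes layover in Dubai → 3:28 PM UTC.
Add 10 hours and 53 minutes leg 4 → 2:21 AM UTC (Apr 12).
Greywater is UTC+7:00, so local arrival = 2:21 AM + 7:00 = 9:21 AM on Apr 12.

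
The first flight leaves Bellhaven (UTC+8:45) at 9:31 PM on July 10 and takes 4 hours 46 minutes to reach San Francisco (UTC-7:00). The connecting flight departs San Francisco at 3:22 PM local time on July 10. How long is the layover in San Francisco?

Convert departure to UTC: 9:31 PM − 8:45 = 12:46 PM UTC on Jul 10.
Add 4 hours and 46 minutes flight time → 5:32 PM UTC.
San Francisco is UTC−7:00, so local arrival = 5:32 PM − 7:00 = 10:32 AM on Jul 10.
Layover = 3:22 PM − 10:32 AM = 4 hours 50 minutes.

4 hours 50 minutes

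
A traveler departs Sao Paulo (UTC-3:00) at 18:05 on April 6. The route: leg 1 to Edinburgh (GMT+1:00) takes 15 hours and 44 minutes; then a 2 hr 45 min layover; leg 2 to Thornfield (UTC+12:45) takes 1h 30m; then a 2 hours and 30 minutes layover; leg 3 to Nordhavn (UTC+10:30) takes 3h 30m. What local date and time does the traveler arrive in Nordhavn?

Convert departure to UTC: 18:05 + 3:00 = 21:05 UTC on Apr 6.
Add 15 hours and 44 minutes leg 1 → 12:49 UTC (Apr 7).
Add 2 hours and 45 minutes layover in Edinburgh → 15:34 UTC.
Add 1 hour 30 minutes leg 2 → 17:04 UTC.
Add 2 hours and 30 minutes layover in Thornfield → 19:34 UTC.
Add 3 hours and 30 minutes leg 3 → 23:04 UTC.
Nordhavn is UTC+10:30, so local arrival = 23:04 + 10:30 = 09:34 on Apr 8.

09:34 on April 8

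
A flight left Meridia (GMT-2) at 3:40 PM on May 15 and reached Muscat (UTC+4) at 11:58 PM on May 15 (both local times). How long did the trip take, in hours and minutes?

2 hours 18 minutes

Departure in UTC: 3:40 PM + 2:00 = 5:40 PM on May 15.
Arrival in UTC: 11:58 PM − 4:00 = 7:58 PM on May 15.
Elapsed = 7:58 PM − 5:40 PM = 2 hours 18 minutes.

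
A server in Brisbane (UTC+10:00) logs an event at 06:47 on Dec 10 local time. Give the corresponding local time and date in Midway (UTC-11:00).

Midway is 21:00 behind Brisbane.
Shift by the zone difference: 06:47 − 21:00 = 09:47 on Dec 9 in Midway.

09:47 on December 9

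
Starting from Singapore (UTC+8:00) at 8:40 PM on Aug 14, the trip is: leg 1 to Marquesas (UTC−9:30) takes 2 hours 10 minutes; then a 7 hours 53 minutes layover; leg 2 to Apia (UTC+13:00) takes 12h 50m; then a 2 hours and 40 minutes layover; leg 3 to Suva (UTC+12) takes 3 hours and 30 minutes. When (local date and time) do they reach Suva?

5:43 AM on Aug 16

Convert departure to UTC: 8:40 PM − 8:00 = 12:40 PM UTC on Aug 14.
Add 2 hours and 10 minutes leg 1 → 2:50 PM UTC.
Add 7 hours and 53 minutes layover in Marquesas → 10:43 PM UTC.
Add 12 hours and 50 minutes leg 2 → 11:33 AM UTC (Aug 15).
Add 2 hours and 40 minutes layover in Apia → 2:13 PM UTC.
Add 3 hours and 30 minutes leg 3 → 5:43 PM UTC.
Suva is UTC+12:00, so local arrival = 5:43 PM + 12:00 = 5:43 AM on Aug 16.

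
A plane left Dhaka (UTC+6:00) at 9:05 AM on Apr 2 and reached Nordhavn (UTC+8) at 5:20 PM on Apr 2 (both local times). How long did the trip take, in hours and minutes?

6 hours 15 minutes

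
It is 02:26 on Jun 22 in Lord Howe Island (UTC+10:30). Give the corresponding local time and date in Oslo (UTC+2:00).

In UTC: 02:26 − 10:30 = 15:56 on Jun 21.
Oslo is UTC+2:00: 15:56 + 2:00 = 17:56 on Jun 21.

17:56 on June 21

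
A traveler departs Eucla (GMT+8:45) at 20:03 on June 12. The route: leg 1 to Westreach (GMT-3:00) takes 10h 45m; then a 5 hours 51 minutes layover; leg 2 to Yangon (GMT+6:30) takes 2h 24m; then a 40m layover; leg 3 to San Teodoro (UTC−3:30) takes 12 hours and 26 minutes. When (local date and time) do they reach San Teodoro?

15:54 on Jun 13

Convert departure to UTC: 20:03 − 8:45 = 11:18 UTC on Jun 12.
Add 10 hours and 45 minutes leg 1 → 22:03 UTC.
Add 5 hours and 51 minutes layover in Westreach → 03:54 UTC (Jun 13).
Add 2 hours and 24 minutes leg 2 → 06:18 UTC.
Add 40 minutes layover in Yangon → 06:58 UTC.
Add 12 hours 26 minutes leg 3 → 19:24 UTC.
San Teodoro is UTC−3:30, so local arrival = 19:24 − 3:30 = 15:54 on Jun 13.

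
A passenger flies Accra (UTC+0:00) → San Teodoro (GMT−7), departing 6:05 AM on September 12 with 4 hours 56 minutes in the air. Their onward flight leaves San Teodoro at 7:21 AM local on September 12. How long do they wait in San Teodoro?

Accra is at UTC+0, so departure is already 6:05 AM UTC on Sep 12.
Add 4 hours and 56 minutes flight time → 11:01 AM UTC.
San Teodoro is UTC−7:00, so local arrival = 11:01 AM − 7:00 = 4:01 AM on Sep 12.
Layover = 7:21 AM − 4:01 AM = 3 hours 20 minutes.

3 hours 20 minutes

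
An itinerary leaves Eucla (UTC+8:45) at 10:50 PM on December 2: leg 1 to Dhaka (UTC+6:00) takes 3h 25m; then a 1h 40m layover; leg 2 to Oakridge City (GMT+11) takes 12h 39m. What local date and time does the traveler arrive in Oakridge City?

Convert departure to UTC: 10:50 PM − 8:45 = 2:05 PM UTC on Dec 2.
Add 3 hours and 25 minutes leg 1 → 5:30 PM UTC.
Add 1 hour 40 minutes layover in Dhaka → 7:10 PM UTC.
Add 12 hours 39 minutes leg 2 → 7:49 AM UTC (Dec 3).
Oakridge City is UTC+11:00, so local arrival = 7:49 AM + 11:00 = 6:49 PM on Dec 3.

6:49 PM on December 3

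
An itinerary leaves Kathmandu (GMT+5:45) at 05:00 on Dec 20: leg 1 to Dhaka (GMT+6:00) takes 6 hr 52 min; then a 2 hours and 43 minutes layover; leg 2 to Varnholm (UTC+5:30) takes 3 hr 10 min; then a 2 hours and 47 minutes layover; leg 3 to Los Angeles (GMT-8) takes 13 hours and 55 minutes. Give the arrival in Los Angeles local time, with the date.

Convert departure to UTC: 05:00 − 5:45 = 23:15 UTC on Dec 19.
Add 6 hours 52 minutes leg 1 → 06:07 UTC (Dec 20).
Add 2 hours 43 minutes layover in Dhaka → 08:50 UTC.
Add 3 hours 10 minutes leg 2 → 12:00 UTC.
Add 2 hours and 47 minutes layover in Varnholm → 14:47 UTC.
Add 13 hours 55 minutes leg 3 → 04:42 UTC (Dec 21).
Los Angeles is UTC−8:00, so local arrival = 04:42 − 8:00 = 20:42 on Dec 20.

20:42 on December 20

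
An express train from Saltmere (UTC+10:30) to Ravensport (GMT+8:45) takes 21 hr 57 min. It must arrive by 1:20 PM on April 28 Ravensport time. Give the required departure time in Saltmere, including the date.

Target arrival in UTC: 1:20 PM − 8:45 = 4:35 AM on Apr 28.
Subtract 21 hours 57 minutes → departure 6:38 AM UTC on Apr 27.
Saltmere is UTC+10:30: 6:38 AM + 10:30 = 5:08 PM on Apr 27.

5:08 PM on April 27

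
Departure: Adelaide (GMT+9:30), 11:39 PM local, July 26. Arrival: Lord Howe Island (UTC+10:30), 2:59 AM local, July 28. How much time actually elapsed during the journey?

Departure in UTC: 11:39 PM − 9:30 = 2:09 PM on Jul 26.
Arrival in UTC: 2:59 AM − 10:30 = 4:29 PM on Jul 27.
Elapsed = 4:29 PM − 2:09 PM (+1 day) = 26 hours 20 minutes.

26 hours 20 minutes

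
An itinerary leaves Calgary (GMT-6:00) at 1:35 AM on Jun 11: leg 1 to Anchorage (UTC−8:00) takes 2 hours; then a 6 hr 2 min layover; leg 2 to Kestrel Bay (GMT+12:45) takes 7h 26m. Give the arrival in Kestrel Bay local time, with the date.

Convert departure to UTC: 1:35 AM + 6:00 = 7:35 AM UTC on Jun 11.
Add 2 hours leg 1 → 9:35 AM UTC.
Add 6 hours 2 minutes layover in Anchorage → 3:37 PM UTC.
Add 7 hours and 26 minutes leg 2 → 11:03 PM UTC.
Kestrel Bay is UTC+12:45, so local arrival = 11:03 PM + 12:45 = 11:48 AM on Jun 12.

11:48 AM on June 12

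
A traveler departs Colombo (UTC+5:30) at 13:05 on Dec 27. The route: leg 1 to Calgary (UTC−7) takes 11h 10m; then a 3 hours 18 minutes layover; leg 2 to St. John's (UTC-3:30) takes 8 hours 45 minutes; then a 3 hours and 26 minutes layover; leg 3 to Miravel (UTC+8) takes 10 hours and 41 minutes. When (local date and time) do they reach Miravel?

Convert departure to UTC: 13:05 − 5:30 = 07:35 UTC on Dec 27.
Add 11 hours and 10 minutes leg 1 → 18:45 UTC.
Add 3 hours and 18 minutes layover in Calgary → 22:03 UTC.
Add 8 hours and 45 minutes leg 2 → 06:48 UTC (Dec 28).
Add 3 hours and 26 minutes layover in St. John's → 10:14 UTC.
Add 10 hours and 41 minutes leg 3 → 20:55 UTC.
Miravel is UTC+8:00, so local arrival = 20:55 + 8:00 = 04:55 on Dec 29.

04:55 on December 29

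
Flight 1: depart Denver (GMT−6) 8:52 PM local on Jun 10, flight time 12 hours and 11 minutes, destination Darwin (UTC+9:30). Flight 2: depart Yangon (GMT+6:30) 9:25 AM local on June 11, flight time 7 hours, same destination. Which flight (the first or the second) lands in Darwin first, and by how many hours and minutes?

the second, by 5 hours 8 minutes

Flight 1 in UTC: 8:52 PM + 6:00 = 2:52 AM on Jun 11.
+12 hours 11 minutes → arrive 3:03 PM UTC on Jun 11.
Flight 2 in UTC: 9:25 AM − 6:30 = 2:55 AM on Jun 11.
+7 hours → arrive 9:55 AM UTC on Jun 11.
Flight 2 lands earlier by 5 hours 8 minutes.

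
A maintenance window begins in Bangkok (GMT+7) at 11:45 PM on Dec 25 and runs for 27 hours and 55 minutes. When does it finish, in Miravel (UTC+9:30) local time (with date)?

Convert start to UTC: 11:45 PM − 7:00 = 4:45 PM UTC on Dec 25.
Add 27 hours 55 minutes duration → 8:40 PM UTC (Dec 26).
Miravel is UTC+9:30, so local end time = 8:40 PM + 9:30 = 6:10 AM on Dec 27.

6:10 AM on Dec 27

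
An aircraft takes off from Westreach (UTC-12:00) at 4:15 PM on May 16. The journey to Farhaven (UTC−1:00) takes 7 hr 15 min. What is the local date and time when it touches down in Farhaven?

Farhaven is 11:00 ahead of Westreach.
After 7 hours and 15 minutes it is 11:30 PM in Westreach.
Shift by the zone difference: 11:30 PM + 11:00 = 10:30 AM on May 17 in Farhaven.

10:30 AM on May 17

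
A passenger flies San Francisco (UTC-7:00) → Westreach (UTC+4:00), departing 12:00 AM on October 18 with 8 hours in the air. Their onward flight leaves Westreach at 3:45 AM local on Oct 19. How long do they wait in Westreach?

Convert departure to UTC: 12:00 AM + 7:00 = 7:00 AM UTC on Oct 18.
Add 8 hours flight time → 3:00 PM UTC.
Westreach is UTC+4:00, so local arrival = 3:00 PM + 4:00 = 7:00 PM on Oct 18.
Layover = 3:45 AM − 7:00 PM (+1 day) = 8 hours 45 minutes.

8 hours 45 minutes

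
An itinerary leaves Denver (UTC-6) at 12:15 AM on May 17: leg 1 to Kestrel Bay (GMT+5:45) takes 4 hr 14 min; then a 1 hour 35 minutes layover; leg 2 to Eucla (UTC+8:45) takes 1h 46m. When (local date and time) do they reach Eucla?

Convert departure to UTC: 12:15 AM + 6:00 = 6:15 AM UTC on May 17.
Add 4 hours 14 minutes leg 1 → 10:29 AM UTC.
Add 1 hour 35 minutes layover in Kestrel Bay → 12:04 PM UTC.
Add 1 hour 46 minutes leg 2 → 1:50 PM UTC.
Eucla is UTC+8:45, so local arrival = 1:50 PM + 8:45 = 10:35 PM on May 17.

10:35 PM on May 17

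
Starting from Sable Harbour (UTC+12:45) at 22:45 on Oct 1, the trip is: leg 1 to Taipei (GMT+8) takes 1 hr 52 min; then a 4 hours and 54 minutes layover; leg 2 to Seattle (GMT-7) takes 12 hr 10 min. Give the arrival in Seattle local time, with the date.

21:56 on Oct 1

Convert departure to UTC: 22:45 − 12:45 = 10:00 UTC on Oct 1.
Add 1 hour 52 minutes leg 1 → 11:52 UTC.
Add 4 hours 54 minutes layover in Taipei → 16:46 UTC.
Add 12 hours 10 minutes leg 2 → 04:56 UTC (Oct 2).
Seattle is UTC−7:00, so local arrival = 04:56 − 7:00 = 21:56 on Oct 1.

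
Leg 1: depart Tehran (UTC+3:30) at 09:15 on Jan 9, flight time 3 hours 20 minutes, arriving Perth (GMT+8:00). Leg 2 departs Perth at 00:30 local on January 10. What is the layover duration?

Convert departure to UTC: 09:15 − 3:30 = 05:45 UTC on Jan 9.
Add 3 hours 20 minutes flight time → 09:05 UTC.
Perth is UTC+8:00, so local arrival = 09:05 + 8:00 = 17:05 on Jan 9.
Layover = 00:30 − 17:05 (+1 day) = 7 hours 25 minutes.

7 hours 25 minutes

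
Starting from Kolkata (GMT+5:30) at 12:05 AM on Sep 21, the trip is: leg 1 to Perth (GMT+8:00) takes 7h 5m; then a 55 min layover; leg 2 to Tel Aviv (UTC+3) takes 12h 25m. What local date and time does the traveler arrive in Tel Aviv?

6:00 PM on Sep 21

Convert departure to UTC: 12:05 AM − 5:30 = 6:35 PM UTC on Sep 20.
Add 7 hours and 5 minutes leg 1 → 1:40 AM UTC (Sep 21).
Add 55 minutes layover in Perth → 2:35 AM UTC.
Add 12 hours 25 minutes leg 2 → 3:00 PM UTC.
Tel Aviv is UTC+3:00, so local arrival = 3:00 PM + 3:00 = 6:00 PM on Sep 21.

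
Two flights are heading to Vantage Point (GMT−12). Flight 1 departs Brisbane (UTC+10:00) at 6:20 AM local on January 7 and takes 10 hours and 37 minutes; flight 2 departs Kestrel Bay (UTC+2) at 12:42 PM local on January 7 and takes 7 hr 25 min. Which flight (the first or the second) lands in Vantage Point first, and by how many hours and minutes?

Flight 1 in UTC: 6:20 AM − 10:00 = 8:20 PM on Jan 6.
+10 hours and 37 minutes → arrive 6:57 AM UTC on Jan 7.
Flight 2 in UTC: 12:42 PM − 2:00 = 10:42 AM on Jan 7.
+7 hours and 25 minutes → arrive 6:07 PM UTC on Jan 7.
Flight 1 lands earlier by 11 hours 10 minutes.

the first, by 11 hours 10 minutes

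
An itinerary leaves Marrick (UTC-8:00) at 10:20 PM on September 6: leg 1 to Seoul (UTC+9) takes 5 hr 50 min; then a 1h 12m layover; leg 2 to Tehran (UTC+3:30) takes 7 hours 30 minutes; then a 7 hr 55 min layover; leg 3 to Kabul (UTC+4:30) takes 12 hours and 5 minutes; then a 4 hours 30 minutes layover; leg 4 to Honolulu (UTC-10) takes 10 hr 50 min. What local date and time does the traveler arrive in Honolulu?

10:12 PM on September 8

Convert departure to UTC: 10:20 PM + 8:00 = 6:20 AM UTC on Sep 7.
Add 5 hours and 50 minutes leg 1 → 12:10 PM UTC.
Add 1 hour and 12 minutes layover in Seoul → 1:22 PM UTC.
Add 7 hours and 30 minutes leg 2 → 8:52 PM UTC.
Add 7 hours and 55 minutes layover in Tehran → 4:47 AM UTC (Sep 8).
Add 12 hours 5 minutes leg 3 → 4:52 PM UTC.
Add 4 hours and 30 minutes layover in Kabul → 9:22 PM UTC.
Add 10 hours and 50 minutes leg 4 → 8:12 AM UTC (Sep 9).
Honolulu is UTC−10:00, so local arrival = 8:12 AM − 10:00 = 10:12 PM on Sep 8.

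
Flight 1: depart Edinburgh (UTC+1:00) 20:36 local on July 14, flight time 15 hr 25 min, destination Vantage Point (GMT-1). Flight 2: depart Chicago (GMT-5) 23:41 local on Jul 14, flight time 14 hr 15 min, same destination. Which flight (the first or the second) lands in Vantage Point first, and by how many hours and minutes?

Flight 1 in UTC: 20:36 − 1:00 = 19:36 on Jul 14.
+15 hours 25 minutes → arrive 11:01 UTC on Jul 15.
Flight 2 in UTC: 23:41 + 5:00 = 04:41 on Jul 15.
+14 hours 15 minutes → arrive 18:56 UTC on Jul 15.
Flight 1 lands earlier by 7 hours 55 minutes.

the first, by 7 hours 55 minutes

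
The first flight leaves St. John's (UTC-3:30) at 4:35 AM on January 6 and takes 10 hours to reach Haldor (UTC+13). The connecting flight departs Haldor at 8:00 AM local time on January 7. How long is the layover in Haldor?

55 minutes

Convert departure to UTC: 4:35 AM + 3:30 = 8:05 AM UTC on Jan 6.
Add 10 hours flight time → 6:05 PM UTC.
Haldor is UTC+13:00, so local arrival = 6:05 PM + 13:00 = 7:05 AM on Jan 7.
Layover = 8:00 AM − 7:05 AM = 55 minutes.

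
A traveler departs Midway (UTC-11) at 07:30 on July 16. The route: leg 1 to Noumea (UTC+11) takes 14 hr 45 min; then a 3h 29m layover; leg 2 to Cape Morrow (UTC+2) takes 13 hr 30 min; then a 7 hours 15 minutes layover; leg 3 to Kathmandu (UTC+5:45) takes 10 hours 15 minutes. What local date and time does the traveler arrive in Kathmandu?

Convert departure to UTC: 07:30 + 11:00 = 18:30 UTC on Jul 16.
Add 14 hours and 45 minutes leg 1 → 09:15 UTC (Jul 17).
Add 3 hours 29 minutes layover in Noumea → 12:44 UTC.
Add 13 hours and 30 minutes leg 2 → 02:14 UTC (Jul 18).
Add 7 hours 15 minutes layover in Cape Morrow → 09:29 UTC.
Add 10 hours and 15 minutes leg 3 → 19:44 UTC.
Kathmandu is UTC+5:45, so local arrival = 19:44 + 5:45 = 01:29 on Jul 19.

01:29 on July 19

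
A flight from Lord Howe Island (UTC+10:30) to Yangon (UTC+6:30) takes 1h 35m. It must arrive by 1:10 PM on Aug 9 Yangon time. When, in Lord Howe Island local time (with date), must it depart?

Target arrival in UTC: 1:10 PM − 6:30 = 6:40 AM on Aug 9.
Subtract 1 hour 35 minutes → departure 5:05 AM UTC on Aug 9.
Lord Howe Island is UTC+10:30: 5:05 AM + 10:30 = 3:35 PM on Aug 9.

3:35 PM on August 9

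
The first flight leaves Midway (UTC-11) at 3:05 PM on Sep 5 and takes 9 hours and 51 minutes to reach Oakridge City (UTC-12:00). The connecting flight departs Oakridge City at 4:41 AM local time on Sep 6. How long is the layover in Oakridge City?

4 hours 45 minutes

Convert departure to UTC: 3:05 PM + 11:00 = 2:05 AM UTC on Sep 6.
Add 9 hours 51 minutes flight time → 11:56 AM UTC.
Oakridge City is UTC−12:00, so local arrival = 11:56 AM − 12:00 = 11:56 PM on Sep 5.
Layover = 4:41 AM − 11:56 PM (+1 day) = 4 hours 45 minutes.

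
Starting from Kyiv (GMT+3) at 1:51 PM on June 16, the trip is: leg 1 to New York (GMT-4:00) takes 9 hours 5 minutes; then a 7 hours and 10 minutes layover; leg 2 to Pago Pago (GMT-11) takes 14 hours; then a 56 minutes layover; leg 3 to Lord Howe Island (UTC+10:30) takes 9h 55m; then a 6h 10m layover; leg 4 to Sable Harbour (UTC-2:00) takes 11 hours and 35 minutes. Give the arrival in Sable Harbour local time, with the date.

7:42 PM on Jun 18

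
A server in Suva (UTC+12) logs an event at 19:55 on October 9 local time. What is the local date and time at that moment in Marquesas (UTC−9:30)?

22:25 on October 8

Marquesas is 21:30 behind Suva.
Shift by the zone difference: 19:55 − 21:30 = 22:25 on Oct 8 in Marquesas.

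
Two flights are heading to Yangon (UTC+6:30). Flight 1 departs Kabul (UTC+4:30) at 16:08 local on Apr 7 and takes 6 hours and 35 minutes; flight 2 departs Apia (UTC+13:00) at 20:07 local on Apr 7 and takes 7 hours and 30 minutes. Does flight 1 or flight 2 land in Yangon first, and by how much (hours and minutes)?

the second, by 3 hours 36 minutes

Flight 1 in UTC: 16:08 − 4:30 = 11:38 on Apr 7.
+6 hours and 35 minutes → arrive 18:13 UTC on Apr 7.
Flight 2 in UTC: 20:07 − 13:00 = 07:07 on Apr 7.
+7 hours and 30 minutes → arrive 14:37 UTC on Apr 7.
Flight 2 lands earlier by 3 hours 36 minutes.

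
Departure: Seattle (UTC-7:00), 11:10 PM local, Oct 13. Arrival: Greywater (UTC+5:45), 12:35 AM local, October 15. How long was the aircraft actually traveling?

12 hours 40 minutes

Departure in UTC: 11:10 PM + 7:00 = 6:10 AM on Oct 14.
Arrival in UTC: 12:35 AM − 5:45 = 6:50 PM on Oct 14.
Elapsed = 6:50 PM − 6:10 AM = 12 hours 40 minutes.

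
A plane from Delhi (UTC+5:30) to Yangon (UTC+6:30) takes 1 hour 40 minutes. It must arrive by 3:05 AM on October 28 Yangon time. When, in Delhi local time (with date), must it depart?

12:25 AM on Oct 28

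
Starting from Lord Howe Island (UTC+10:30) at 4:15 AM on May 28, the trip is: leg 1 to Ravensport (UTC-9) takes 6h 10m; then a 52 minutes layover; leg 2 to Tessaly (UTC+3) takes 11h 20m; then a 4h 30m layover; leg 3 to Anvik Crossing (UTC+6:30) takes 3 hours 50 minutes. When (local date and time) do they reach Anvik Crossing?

Convert departure to UTC: 4:15 AM − 10:30 = 5:45 PM UTC on May 27.
Add 6 hours 10 minutes leg 1 → 11:55 PM UTC.
Add 52 minutes layover in Ravensport → 12:47 AM UTC (May 28).
Add 11 hours and 20 minutes leg 2 → 12:07 PM UTC.
Add 4 hours 30 minutes layover in Tessaly → 4:37 PM UTC.
Add 3 hours and 50 minutes leg 3 → 8:27 PM UTC.
Anvik Crossing is UTC+6:30, so local arrival = 8:27 PM + 6:30 = 2:57 AM on May 29.

2:57 AM on May 29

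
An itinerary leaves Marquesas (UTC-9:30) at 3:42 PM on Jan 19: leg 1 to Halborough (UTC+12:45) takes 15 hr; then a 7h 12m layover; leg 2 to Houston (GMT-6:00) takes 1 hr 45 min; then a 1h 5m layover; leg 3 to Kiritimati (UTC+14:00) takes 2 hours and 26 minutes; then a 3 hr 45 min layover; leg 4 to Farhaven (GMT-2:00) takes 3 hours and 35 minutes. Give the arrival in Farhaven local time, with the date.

Convert departure to UTC: 3:42 PM + 9:30 = 1:12 AM UTC on Jan 20.
Add 15 hours leg 1 → 4:12 PM UTC.
Add 7 hours 12 minutes layover in Halborough → 11:24 PM UTC.
Add 1 hour and 45 minutes leg 2 → 1:09 AM UTC (Jan 21).
Add 1 hour 5 minutes layover in Houston → 2:14 AM UTC.
Add 2 hours 26 minutes leg 3 → 4:40 AM UTC.
Add 3 hours 45 minutes layover in Kiritimati → 8:25 AM UTC.
Add 3 hours and 35 minutes leg 4 → 12:00 PM UTC.
Farhaven is UTC−2:00, so local arrival = 12:00 PM − 2:00 = 10:00 AM on Jan 21.

10:00 AM on January 21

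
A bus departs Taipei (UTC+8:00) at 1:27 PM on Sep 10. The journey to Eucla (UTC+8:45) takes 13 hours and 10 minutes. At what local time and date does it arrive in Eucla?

3:22 AM on September 11

Convert departure to UTC: 1:27 PM − 8:00 = 5:27 AM UTC on Sep 10.
Add 13 hours and 10 minutes travel time → 6:37 PM UTC.
Eucla is UTC+8:45, so local arrival = 6:37 PM + 8:45 = 3:22 AM on Sep 11.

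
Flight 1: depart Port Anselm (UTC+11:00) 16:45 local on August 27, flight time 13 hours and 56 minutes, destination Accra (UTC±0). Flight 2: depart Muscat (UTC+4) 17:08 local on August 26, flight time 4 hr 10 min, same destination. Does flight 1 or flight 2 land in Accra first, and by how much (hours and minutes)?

the second, by 26 hours 23 minutes

Flight 1 in UTC: 16:45 − 11:00 = 05:45 on Aug 27.
+13 hours and 56 minutes → arrive 19:41 UTC on Aug 27.
Flight 2 in UTC: 17:08 − 4:00 = 13:08 on Aug 26.
+4 hours and 10 minutes → arrive 17:18 UTC on Aug 26.
Flight 2 lands earlier by 26 hours 23 minutes.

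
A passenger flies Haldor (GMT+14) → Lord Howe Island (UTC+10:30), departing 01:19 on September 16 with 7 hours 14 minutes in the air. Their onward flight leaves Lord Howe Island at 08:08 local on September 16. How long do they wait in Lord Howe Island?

Convert departure to UTC: 01:19 − 14:00 = 11:19 UTC on Sep 15.
Add 7 hours 14 minutes flight time → 18:33 UTC.
Lord Howe Island is UTC+10:30, so local arrival = 18:33 + 10:30 = 05:03 on Sep 16.
Layover = 08:08 − 05:03 = 3 hours 5 minutes.

3 hours 5 minutes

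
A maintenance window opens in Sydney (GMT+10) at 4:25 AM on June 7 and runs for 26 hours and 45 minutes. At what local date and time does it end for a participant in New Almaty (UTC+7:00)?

4:10 AM on June 8

Convert start to UTC: 4:25 AM − 10:00 = 6:25 PM UTC on Jun 6.
Add 26 hours 45 minutes duration → 9:10 PM UTC (Jun 7).
New Almaty is UTC+7:00, so local end time = 9:10 PM + 7:00 = 4:10 AM on Jun 8.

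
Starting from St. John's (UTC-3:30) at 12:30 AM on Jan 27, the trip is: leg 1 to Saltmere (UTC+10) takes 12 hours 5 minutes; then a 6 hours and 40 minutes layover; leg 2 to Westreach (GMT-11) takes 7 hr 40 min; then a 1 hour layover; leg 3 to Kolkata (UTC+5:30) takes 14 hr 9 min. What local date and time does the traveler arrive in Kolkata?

Convert departure to UTC: 12:30 AM + 3:30 = 4:00 AM UTC on Jan 27.
Add 12 hours 5 minutes leg 1 → 4:05 PM UTC.
Add 6 hours and 40 minutes layover in Saltmere → 10:45 PM UTC.
Add 7 hours and 40 minutes leg 2 → 6:25 AM UTC (Jan 28).
Add 1 hour layover in Westreach → 7:25 AM UTC.
Add 14 hours and 9 minutes leg 3 → 9:34 PM UTC.
Kolkata is UTC+5:30, so local arrival = 9:34 PM + 5:30 = 3:04 AM on Jan 29.

3:04 AM on Jan 29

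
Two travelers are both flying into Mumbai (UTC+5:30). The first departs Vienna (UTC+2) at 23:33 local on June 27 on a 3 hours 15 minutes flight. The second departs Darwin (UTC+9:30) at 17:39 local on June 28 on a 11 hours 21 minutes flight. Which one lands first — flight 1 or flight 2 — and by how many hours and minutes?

the first, by 18 hours 42 minutes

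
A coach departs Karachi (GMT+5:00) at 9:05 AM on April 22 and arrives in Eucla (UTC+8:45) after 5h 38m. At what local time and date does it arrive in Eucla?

6:28 PM on April 22

Eucla is 3:45 ahead of Karachi.
After 5 hours and 38 minutes it is 2:43 PM in Karachi.
Shift by the zone difference: 2:43 PM + 3:45 = 6:28 PM on Apr 22 in Eucla.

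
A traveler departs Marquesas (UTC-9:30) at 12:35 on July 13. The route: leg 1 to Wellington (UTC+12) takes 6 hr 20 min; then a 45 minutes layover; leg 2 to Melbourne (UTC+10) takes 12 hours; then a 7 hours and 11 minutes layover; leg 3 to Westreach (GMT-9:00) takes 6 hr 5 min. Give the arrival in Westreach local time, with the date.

Convert departure to UTC: 12:35 + 9:30 = 22:05 UTC on Jul 13.
Add 6 hours and 20 minutes leg 1 → 04:25 UTC (Jul 14).
Add 45 minutes layover in Wellington → 05:10 UTC.
Add 12 hours leg 2 → 17:10 UTC.
Add 7 hours and 11 minutes layover in Melbourne → 00:21 UTC (Jul 15).
Add 6 hours and 5 minutes leg 3 → 06:26 UTC.
Westreach is UTC−9:00, so local arrival = 06:26 − 9:00 = 21:26 on Jul 14.

21:26 on July 14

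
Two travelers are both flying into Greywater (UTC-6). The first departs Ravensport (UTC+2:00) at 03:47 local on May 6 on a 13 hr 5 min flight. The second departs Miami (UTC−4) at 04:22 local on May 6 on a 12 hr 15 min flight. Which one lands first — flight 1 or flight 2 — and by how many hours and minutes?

Flight 1 in UTC: 03:47 − 2:00 = 01:47 on May 6.
+13 hours 5 minutes → arrive 14:52 UTC on May 6.
Flight 2 in UTC: 04:22 + 4:00 = 08:22 on May 6.
+12 hours and 15 minutes → arrive 20:37 UTC on May 6.
Flight 1 lands earlier by 5 hours 45 minutes.

the first, by 5 hours 45 minutes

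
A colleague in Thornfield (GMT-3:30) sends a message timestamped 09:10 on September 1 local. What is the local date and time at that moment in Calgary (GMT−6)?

06:40 on September 1

Calgary is 2:30 behind Thornfield.
Shift by the zone difference: 09:10 − 2:30 = 06:40 on Sep 1 in Calgary.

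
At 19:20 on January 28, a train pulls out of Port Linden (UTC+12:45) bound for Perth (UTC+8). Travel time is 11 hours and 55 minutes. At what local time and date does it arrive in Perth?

02:30 on January 29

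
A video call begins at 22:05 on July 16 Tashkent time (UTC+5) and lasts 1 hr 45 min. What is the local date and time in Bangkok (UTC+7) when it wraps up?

01:50 on Jul 17

Convert start to UTC: 22:05 − 5:00 = 17:05 UTC on Jul 16.
Add 1 hour 45 minutes duration → 18:50 UTC.
Bangkok is UTC+7:00, so local end time = 18:50 + 7:00 = 01:50 on Jul 17.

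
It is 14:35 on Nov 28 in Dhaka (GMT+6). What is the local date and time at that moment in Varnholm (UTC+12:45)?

Varnholm is 6:45 ahead of Dhaka.
Shift by the zone difference: 14:35 + 6:45 = 21:20 on Nov 28 in Varnholm.

21:20 on Nov 28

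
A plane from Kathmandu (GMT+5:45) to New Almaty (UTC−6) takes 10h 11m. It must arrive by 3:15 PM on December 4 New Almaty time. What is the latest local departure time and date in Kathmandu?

Target arrival in UTC: 3:15 PM + 6:00 = 9:15 PM on Dec 4.
Subtract 10 hours and 11 minutes → departure 11:04 AM UTC on Dec 4.
Kathmandu is UTC+5:45: 11:04 AM + 5:45 = 4:49 PM on Dec 4.

4:49 PM on December 4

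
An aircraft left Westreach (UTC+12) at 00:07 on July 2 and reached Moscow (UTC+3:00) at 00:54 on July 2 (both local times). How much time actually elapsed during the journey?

9 hours 47 minutes

Departure in UTC: 00:07 − 12:00 = 12:07 on Jul 1.
Arrival in UTC: 00:54 − 3:00 = 21:54 on Jul 1.
Elapsed = 21:54 − 12:07 = 9 hours 47 minutes.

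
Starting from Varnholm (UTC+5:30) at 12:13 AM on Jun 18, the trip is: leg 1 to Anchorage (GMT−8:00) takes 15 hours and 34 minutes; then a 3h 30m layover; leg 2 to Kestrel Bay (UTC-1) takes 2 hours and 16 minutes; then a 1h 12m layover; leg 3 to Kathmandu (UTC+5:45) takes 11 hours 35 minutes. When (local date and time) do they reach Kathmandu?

Convert departure to UTC: 12:13 AM − 5:30 = 6:43 PM UTC on Jun 17.
Add 15 hours and 34 minutes leg 1 → 10:17 AM UTC (Jun 18).
Add 3 hours 30 minutes layover in Anchorage → 1:47 PM UTC.
Add 2 hours 16 minutes leg 2 → 4:03 PM UTC.
Add 1 hour 12 minutes layover in Kestrel Bay → 5:15 PM UTC.
Add 11 hours and 35 minutes leg 3 → 4:50 AM UTC (Jun 19).
Kathmandu is UTC+5:45, so local arrival = 4:50 AM + 5:45 = 10:35 AM on Jun 19.

10:35 AM on June 19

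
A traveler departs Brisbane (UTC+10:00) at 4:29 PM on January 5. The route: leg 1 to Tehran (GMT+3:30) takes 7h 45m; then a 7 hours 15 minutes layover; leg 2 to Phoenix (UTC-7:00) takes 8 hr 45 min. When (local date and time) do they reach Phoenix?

Convert departure to UTC: 4:29 PM − 10:00 = 6:29 AM UTC on Jan 5.
Add 7 hours 45 minutes leg 1 → 2:14 PM UTC.
Add 7 hours 15 minutes layover in Tehran → 9:29 PM UTC.
Add 8 hours and 45 minutes leg 2 → 6:14 AM UTC (Jan 6).
Phoenix is UTC−7:00, so local arrival = 6:14 AM − 7:00 = 11:14 PM on Jan 5.

11:14 PM on January 5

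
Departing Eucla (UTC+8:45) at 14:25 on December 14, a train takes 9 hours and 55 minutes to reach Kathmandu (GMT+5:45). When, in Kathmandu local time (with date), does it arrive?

21:20 on December 14

Convert departure to UTC: 14:25 − 8:45 = 05:40 UTC on Dec 14.
Add 9 hours 55 minutes travel time → 15:35 UTC.
Kathmandu is UTC+5:45, so local arrival = 15:35 + 5:45 = 21:20 on Dec 14.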